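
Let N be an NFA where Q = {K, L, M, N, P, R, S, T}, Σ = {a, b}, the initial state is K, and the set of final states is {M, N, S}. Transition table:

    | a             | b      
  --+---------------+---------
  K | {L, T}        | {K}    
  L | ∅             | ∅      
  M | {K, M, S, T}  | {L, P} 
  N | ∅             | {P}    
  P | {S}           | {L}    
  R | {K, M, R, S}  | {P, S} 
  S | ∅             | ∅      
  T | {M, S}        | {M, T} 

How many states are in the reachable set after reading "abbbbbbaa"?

5

Start in {K}.
Read 'a': K→{L, T}; now {L, T}.
Read 'b': L→∅, T→{M, T}; now {M, T}.
Read 'b': M→{L, P}, T→{M, T}; now {L, M, P, T}.
Read 'b': L→∅, M→{L, P}, P→{L}, T→{M, T}; now {L, M, P, T}.
Read 'b': L→∅, M→{L, P}, P→{L}, T→{M, T}; now {L, M, P, T}.
Read 'b': L→∅, M→{L, P}, P→{L}, T→{M, T}; now {L, M, P, T}.
Read 'b': L→∅, M→{L, P}, P→{L}, T→{M, T}; now {L, M, P, T}.
Read 'a': L→∅, M→{K, M, S, T}, P→{S}, T→{M, S}; now {K, M, S, T}.
Read 'a': K→{L, T}, M→{K, M, S, T}, S→∅, T→{M, S}; now {K, L, M, S, T}.
That set has 5 states.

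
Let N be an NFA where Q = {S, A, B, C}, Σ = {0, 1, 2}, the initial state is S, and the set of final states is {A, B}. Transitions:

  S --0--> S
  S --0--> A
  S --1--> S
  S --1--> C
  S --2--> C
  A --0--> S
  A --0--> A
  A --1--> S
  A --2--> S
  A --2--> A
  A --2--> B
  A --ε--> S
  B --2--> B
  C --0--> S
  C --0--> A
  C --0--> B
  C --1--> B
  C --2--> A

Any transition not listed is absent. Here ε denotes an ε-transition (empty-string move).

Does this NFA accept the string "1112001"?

No

Start in {S}.
Read '1': {S} → {S, C}.
Read '1': {S, C} → {S, B, C}.
Read '1': {S, B, C} → {S, B, C}.
Read '2': {S, B, C} → {S, A, B, C}.
Read '0': {S, A, B, C} → {S, A, B}.
Read '0': {S, A, B} → {S, A}.
Read '1': {S, A} → {S, C}.
The final set {S, C} contains no accepting state.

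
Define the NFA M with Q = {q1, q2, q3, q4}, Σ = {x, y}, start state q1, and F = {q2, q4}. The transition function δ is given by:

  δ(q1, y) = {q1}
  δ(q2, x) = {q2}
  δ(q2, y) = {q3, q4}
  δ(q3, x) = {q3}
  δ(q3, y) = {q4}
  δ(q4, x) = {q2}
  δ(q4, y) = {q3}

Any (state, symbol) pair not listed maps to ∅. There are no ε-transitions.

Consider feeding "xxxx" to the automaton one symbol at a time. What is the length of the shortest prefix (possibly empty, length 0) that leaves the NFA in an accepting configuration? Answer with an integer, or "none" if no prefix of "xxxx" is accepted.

Start in {q1}.
Read 'x': q1→∅; now ∅.
The set is empty and remains empty for the remaining 3 symbols.
No reachable set along the way intersects F.

none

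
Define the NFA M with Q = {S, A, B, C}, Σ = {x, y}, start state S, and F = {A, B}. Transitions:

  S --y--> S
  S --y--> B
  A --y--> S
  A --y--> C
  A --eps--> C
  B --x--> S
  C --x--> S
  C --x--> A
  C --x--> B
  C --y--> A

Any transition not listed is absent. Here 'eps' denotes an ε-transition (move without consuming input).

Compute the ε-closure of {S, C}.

{S, C}

Begin with {S, C}.
No ε-moves leave this set, so the closure equals the set itself.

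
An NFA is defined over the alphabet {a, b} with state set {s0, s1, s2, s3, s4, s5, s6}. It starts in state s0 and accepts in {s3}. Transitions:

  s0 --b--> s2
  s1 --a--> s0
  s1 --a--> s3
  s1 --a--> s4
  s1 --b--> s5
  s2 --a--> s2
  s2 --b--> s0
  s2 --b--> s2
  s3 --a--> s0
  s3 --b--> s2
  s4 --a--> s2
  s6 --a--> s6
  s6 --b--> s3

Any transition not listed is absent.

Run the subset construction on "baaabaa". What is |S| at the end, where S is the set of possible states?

1

Start in {s0}.
Read 'b': s0→{s2}; now {s2}.
Read 'a': s2→{s2}; now {s2}.
Read 'a': s2→{s2}; now {s2}.
Read 'a': s2→{s2}; now {s2}.
Read 'b': s2→{s0, s2}; now {s0, s2}.
Read 'a': s0→∅, s2→{s2}; now {s2}.
Read 'a': s2→{s2}; now {s2}.
That set has 1 state.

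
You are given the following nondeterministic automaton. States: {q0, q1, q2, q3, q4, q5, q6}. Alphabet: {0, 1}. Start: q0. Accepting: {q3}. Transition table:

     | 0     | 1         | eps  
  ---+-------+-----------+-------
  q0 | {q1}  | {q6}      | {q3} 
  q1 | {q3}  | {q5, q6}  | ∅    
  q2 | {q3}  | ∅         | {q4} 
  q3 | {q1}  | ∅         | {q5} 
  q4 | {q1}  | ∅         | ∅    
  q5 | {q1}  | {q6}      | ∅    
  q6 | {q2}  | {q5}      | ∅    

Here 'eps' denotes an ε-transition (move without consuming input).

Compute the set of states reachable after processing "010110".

{q1, q2, q4}

Start: ε-closure({q0}) = {q0, q3, q5}.
Read '0': q0→{q1}, q3→{q1}, q5→{q1}; now {q1}.
Read '1': q1→{q5, q6}; now {q5, q6}.
Read '0': q5→{q1}, q6→{q2}; union {q1, q2}; ε-closure = {q1, q2, q4}.
Read '1': q1→{q5, q6}, q2→∅, q4→∅; now {q5, q6}.
Read '1': q5→{q6}, q6→{q5}; now {q5, q6}.
Read '0': q5→{q1}, q6→{q2}; union {q1, q2}; ε-closure = {q1, q2, q4}.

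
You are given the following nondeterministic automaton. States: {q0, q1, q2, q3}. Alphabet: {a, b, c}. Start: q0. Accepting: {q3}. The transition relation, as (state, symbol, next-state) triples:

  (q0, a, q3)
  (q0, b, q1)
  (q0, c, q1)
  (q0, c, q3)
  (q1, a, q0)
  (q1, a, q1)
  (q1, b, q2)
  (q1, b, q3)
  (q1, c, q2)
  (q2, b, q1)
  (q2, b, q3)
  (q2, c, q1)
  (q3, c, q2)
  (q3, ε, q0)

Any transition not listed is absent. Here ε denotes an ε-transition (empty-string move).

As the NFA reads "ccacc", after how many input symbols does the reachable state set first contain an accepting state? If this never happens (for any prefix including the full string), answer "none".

Start in {q0}.
Read 'c': {q0} → {q0, q1, q3}.
None of the earlier sets intersect F, but {q0, q1, q3} does.

1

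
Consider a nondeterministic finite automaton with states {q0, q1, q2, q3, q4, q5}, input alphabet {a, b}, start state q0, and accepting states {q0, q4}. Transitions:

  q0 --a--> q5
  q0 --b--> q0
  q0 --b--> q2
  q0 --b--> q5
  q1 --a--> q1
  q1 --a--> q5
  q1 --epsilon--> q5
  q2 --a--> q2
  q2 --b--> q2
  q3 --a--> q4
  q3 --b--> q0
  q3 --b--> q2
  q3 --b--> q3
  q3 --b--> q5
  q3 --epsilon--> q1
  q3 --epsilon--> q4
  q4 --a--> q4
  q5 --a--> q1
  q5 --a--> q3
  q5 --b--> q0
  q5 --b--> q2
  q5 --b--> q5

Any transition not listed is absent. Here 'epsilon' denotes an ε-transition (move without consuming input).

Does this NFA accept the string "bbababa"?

Start in {q0}.
Read 'b': q0→{q0, q2, q5}; now {q0, q2, q5}.
Read 'b': q0→{q0, q2, q5}, q2→{q2}, q5→{q0, q2, q5}; now {q0, q2, q5}.
Read 'a': q0→{q5}, q2→{q2}, q5→{q1, q3}; union {q1, q2, q3, q5}; ε-closure = {q1, q2, q3, q4, q5}.
Read 'b': q1→∅, q2→{q2}, q3→{q0, q2, q3, q5}, q4→∅, q5→{q0, q2, q5}; union {q0, q2, q3, q5}; ε-closure = {q0, q1, q2, q3, q4, q5}.
Read 'a': q0→{q5}, q1→{q1, q5}, q2→{q2}, q3→{q4}, q4→{q4}, q5→{q1, q3}; now {q1, q2, q3, q4, q5}.
Read 'b': q1→∅, q2→{q2}, q3→{q0, q2, q3, q5}, q4→∅, q5→{q0, q2, q5}; union {q0, q2, q3, q5}; ε-closure = {q0, q1, q2, q3, q4, q5}.
Read 'a': q0→{q5}, q1→{q1, q5}, q2→{q2}, q3→{q4}, q4→{q4}, q5→{q1, q3}; now {q1, q2, q3, q4, q5}.
The final set {q1, q2, q3, q4, q5} contains the accepting state q4.

Yes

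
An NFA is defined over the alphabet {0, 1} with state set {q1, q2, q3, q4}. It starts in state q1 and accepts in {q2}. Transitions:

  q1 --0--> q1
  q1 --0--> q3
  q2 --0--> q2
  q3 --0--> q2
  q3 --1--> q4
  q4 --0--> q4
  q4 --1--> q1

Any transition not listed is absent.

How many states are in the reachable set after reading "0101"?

1

Start in {q1}.
Read '0': q1→{q1, q3}; now {q1, q3}.
Read '1': q1→∅, q3→{q4}; now {q4}.
Read '0': q4→{q4}; now {q4}.
Read '1': q4→{q1}; now {q1}.
That set has 1 state.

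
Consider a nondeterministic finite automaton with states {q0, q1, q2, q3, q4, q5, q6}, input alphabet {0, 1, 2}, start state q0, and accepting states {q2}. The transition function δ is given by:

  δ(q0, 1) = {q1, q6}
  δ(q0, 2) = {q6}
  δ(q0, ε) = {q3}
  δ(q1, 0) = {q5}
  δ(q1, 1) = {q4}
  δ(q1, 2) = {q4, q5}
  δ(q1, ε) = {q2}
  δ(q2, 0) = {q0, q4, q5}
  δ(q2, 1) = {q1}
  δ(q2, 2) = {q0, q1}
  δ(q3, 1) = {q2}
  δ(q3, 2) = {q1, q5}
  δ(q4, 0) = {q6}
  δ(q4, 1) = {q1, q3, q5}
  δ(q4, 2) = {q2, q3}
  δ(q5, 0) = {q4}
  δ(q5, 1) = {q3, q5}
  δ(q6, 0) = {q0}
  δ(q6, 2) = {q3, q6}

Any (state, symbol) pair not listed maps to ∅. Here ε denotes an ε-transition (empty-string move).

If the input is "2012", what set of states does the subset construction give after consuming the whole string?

Start: ε-closure({q0}) = {q0, q3}.
Read '2': q0→{q6}, q3→{q1, q5}; union {q1, q5, q6}; ε-closure = {q1, q2, q5, q6}.
Read '0': q1→{q5}, q2→{q0, q4, q5}, q5→{q4}, q6→{q0}; union {q0, q4, q5}; ε-closure = {q0, q3, q4, q5}.
Read '1': q0→{q1, q6}, q3→{q2}, q4→{q1, q3, q5}, q5→{q3, q5}; now {q1, q2, q3, q5, q6}.
Read '2': q1→{q4, q5}, q2→{q0, q1}, q3→{q1, q5}, q5→∅, q6→{q3, q6}; union {q0, q1, q3, q4, q5, q6}; ε-closure = {q0, q1, q2, q3, q4, q5, q6}.

{q0, q1, q2, q3, q4, q5, q6}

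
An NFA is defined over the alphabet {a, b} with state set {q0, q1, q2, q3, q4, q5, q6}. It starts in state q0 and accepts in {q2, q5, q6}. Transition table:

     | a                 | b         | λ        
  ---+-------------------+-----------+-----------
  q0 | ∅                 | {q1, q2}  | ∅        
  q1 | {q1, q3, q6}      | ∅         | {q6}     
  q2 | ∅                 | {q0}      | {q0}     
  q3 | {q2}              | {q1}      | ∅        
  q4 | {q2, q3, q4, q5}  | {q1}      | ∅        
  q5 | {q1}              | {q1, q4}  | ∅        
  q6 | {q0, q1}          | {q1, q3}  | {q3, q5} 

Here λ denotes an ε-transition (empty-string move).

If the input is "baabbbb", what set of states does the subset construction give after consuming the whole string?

{q0, q1, q2, q3, q4, q5, q6}

Start in {q0}.
Read 'b': q0→{q1, q2}; union {q1, q2}; ε-closure = {q0, q1, q2, q3, q5, q6}.
Read 'a': q0→∅, q1→{q1, q3, q6}, q2→∅, q3→{q2}, q5→{q1}, q6→{q0, q1}; union {q0, q1, q2, q3, q6}; ε-closure = {q0, q1, q2, q3, q5, q6}.
Read 'a': q0→∅, q1→{q1, q3, q6}, q2→∅, q3→{q2}, q5→{q1}, q6→{q0, q1}; union {q0, q1, q2, q3, q6}; ε-closure = {q0, q1, q2, q3, q5, q6}.
Read 'b': q0→{q1, q2}, q1→∅, q2→{q0}, q3→{q1}, q5→{q1, q4}, q6→{q1, q3}; union {q0, q1, q2, q3, q4}; ε-closure = {q0, q1, q2, q3, q4, q5, q6}.
Read 'b': q0→{q1, q2}, q1→∅, q2→{q0}, q3→{q1}, q4→{q1}, q5→{q1, q4}, q6→{q1, q3}; union {q0, q1, q2, q3, q4}; ε-closure = {q0, q1, q2, q3, q4, q5, q6}.
Read 'b': q0→{q1, q2}, q1→∅, q2→{q0}, q3→{q1}, q4→{q1}, q5→{q1, q4}, q6→{q1, q3}; union {q0, q1, q2, q3, q4}; ε-closure = {q0, q1, q2, q3, q4, q5, q6}.
Read 'b': q0→{q1, q2}, q1→∅, q2→{q0}, q3→{q1}, q4→{q1}, q5→{q1, q4}, q6→{q1, q3}; union {q0, q1, q2, q3, q4}; ε-closure = {q0, q1, q2, q3, q4, q5, q6}.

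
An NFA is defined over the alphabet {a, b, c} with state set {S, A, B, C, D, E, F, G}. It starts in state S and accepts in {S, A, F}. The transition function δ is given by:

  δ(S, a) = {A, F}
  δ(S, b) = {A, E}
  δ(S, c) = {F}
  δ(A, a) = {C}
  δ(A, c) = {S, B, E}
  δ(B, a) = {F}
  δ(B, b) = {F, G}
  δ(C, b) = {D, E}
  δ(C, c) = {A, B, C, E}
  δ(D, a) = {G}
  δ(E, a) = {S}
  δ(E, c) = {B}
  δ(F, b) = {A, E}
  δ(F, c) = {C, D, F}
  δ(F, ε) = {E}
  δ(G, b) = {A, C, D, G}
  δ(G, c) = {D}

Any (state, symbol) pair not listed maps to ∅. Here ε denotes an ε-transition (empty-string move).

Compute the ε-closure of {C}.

Begin with {C}.
No ε-moves leave this set, so the closure equals the set itself.

{C}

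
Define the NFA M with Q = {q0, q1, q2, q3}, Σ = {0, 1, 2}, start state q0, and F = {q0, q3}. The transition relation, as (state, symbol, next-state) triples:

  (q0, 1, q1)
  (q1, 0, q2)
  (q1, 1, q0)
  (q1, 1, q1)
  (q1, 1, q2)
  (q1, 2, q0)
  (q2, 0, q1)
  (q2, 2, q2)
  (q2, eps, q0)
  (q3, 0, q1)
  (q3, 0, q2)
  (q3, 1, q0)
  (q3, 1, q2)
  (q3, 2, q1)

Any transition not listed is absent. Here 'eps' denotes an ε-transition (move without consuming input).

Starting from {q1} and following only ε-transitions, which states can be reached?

{q1}

Begin with {q1}.
No ε-moves leave this set, so the closure equals the set itself.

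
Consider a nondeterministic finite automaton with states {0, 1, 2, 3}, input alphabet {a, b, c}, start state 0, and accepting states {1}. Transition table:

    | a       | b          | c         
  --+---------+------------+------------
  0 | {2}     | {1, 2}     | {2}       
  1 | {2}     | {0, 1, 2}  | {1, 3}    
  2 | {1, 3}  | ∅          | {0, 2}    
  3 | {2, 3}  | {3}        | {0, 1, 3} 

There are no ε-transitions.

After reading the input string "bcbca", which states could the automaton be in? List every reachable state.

{1, 2, 3}

Start in {0}.
Read 'b': {0} → {1, 2}.
Read 'c': {1, 2} → {0, 1, 2, 3}.
Read 'b': {0, 1, 2, 3} → {0, 1, 2, 3}.
Read 'c': {0, 1, 2, 3} → {0, 1, 2, 3}.
Read 'a': {0, 1, 2, 3} → {1, 2, 3}.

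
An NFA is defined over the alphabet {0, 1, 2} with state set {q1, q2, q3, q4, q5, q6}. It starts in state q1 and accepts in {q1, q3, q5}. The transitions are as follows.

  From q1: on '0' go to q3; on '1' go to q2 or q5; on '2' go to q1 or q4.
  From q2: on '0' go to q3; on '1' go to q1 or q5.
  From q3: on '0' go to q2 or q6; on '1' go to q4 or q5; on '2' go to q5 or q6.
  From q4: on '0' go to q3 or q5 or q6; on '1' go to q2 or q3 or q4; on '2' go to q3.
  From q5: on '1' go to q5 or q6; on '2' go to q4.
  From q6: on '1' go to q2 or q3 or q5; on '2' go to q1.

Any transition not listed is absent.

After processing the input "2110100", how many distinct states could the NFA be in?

Start in {q1}.
Read '2': {q1} → {q1, q4}.
Read '1': {q1, q4} → {q2, q3, q4, q5}.
Read '1': {q2, q3, q4, q5} → {q1, q2, q3, q4, q5, q6}.
Read '0': {q1, q2, q3, q4, q5, q6} → {q2, q3, q5, q6}.
Read '1': {q2, q3, q5, q6} → {q1, q2, q3, q4, q5, q6}.
Read '0': {q1, q2, q3, q4, q5, q6} → {q2, q3, q5, q6}.
Read '0': {q2, q3, q5, q6} → {q2, q3, q6}.
That set has 3 states.

3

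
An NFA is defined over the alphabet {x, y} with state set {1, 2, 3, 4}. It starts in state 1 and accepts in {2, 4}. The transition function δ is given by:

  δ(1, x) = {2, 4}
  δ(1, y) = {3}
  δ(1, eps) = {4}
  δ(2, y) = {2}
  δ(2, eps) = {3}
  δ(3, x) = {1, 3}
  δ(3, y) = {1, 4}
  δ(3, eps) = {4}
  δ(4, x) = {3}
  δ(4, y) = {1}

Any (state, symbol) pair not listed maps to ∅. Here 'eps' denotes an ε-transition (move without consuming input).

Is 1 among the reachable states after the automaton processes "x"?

No

Start: ε-closure({1}) = {1, 4}.
Read 'x': 1→{2, 4}, 4→{3}; now {2, 3, 4}.
State 1 is not in {2, 3, 4}.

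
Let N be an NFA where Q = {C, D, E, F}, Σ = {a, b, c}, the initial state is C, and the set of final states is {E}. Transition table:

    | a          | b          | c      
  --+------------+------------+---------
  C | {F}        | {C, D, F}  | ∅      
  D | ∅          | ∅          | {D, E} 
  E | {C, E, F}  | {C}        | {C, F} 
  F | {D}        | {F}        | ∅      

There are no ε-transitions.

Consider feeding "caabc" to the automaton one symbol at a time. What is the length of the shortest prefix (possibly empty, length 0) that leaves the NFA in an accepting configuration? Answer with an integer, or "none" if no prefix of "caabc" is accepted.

none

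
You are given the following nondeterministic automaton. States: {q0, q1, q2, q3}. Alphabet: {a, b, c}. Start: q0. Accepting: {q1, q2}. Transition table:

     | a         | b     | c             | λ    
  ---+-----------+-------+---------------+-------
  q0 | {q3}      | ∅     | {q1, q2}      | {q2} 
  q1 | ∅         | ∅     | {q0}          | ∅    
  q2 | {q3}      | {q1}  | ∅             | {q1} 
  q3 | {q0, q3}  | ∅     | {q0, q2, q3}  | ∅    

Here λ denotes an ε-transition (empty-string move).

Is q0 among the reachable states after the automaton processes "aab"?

No

Start: ε-closure({q0}) = {q0, q1, q2}.
Read 'a': {q0, q1, q2} → {q3}.
Read 'a': {q3} → {q0, q1, q2, q3}.
Read 'b': {q0, q1, q2, q3} → {q1}.
State q0 is not in {q1}.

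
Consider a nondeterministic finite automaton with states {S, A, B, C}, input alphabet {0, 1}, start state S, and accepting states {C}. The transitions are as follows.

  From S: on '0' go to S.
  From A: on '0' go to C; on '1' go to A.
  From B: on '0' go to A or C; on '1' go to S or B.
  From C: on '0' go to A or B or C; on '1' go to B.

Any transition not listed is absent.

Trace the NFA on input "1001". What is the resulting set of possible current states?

Start in {S}.
Read '1': S→∅; now ∅.
The set is empty and remains empty for the remaining 3 symbols.

∅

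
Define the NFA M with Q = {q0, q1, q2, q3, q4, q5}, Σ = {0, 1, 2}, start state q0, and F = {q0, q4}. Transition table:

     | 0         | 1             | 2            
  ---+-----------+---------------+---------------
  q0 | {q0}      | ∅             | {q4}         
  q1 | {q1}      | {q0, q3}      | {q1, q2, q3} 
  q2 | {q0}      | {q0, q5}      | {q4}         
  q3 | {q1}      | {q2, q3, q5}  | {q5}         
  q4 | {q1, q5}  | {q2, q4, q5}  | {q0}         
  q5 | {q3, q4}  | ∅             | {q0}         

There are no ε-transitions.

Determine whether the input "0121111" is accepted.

Start in {q0}.
Read '0': q0→{q0}; now {q0}.
Read '1': q0→∅; now ∅.
The set is empty and remains empty for the remaining 5 symbols.
The final set ∅ contains no accepting state.

No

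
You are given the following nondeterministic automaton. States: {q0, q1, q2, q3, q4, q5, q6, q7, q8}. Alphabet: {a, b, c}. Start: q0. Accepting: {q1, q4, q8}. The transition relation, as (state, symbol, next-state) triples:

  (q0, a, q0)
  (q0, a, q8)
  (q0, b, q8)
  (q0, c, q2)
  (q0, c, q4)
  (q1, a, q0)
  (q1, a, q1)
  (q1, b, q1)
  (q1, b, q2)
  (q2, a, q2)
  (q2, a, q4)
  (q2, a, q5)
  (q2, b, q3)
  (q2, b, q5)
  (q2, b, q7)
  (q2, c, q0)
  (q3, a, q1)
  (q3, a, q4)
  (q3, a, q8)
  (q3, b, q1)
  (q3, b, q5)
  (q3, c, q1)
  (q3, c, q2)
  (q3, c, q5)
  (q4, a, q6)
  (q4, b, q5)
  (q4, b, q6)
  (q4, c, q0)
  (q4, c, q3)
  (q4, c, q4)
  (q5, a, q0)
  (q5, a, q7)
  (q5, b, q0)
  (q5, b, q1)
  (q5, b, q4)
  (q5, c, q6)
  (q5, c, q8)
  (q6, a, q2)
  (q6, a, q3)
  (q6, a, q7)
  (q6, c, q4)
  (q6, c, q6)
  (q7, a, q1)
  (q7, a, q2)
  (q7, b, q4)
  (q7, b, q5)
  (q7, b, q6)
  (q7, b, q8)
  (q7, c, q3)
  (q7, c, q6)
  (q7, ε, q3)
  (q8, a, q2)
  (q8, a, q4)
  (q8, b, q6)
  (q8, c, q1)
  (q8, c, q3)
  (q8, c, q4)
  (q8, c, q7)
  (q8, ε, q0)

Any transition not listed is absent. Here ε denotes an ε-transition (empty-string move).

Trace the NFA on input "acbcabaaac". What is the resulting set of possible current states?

Start in {q0}.
Read 'a': {q0} → {q0, q8}.
Read 'c': {q0, q8} → {q1, q2, q3, q4, q7}.
Read 'b': {q1, q2, q3, q4, q7} → {q0, q1, q2, q3, q4, q5, q6, q7, q8}.
Read 'c': {q0, q1, q2, q3, q4, q5, q6, q7, q8} → {q0, q1, q2, q3, q4, q5, q6, q7, q8}.
Read 'a': {q0, q1, q2, q3, q4, q5, q6, q7, q8} → {q0, q1, q2, q3, q4, q5, q6, q7, q8}.
Read 'b': {q0, q1, q2, q3, q4, q5, q6, q7, q8} → {q0, q1, q2, q3, q4, q5, q6, q7, q8}.
Read 'a': {q0, q1, q2, q3, q4, q5, q6, q7, q8} → {q0, q1, q2, q3, q4, q5, q6, q7, q8}.
Read 'a': {q0, q1, q2, q3, q4, q5, q6, q7, q8} → {q0, q1, q2, q3, q4, q5, q6, q7, q8}.
Read 'a': {q0, q1, q2, q3, q4, q5, q6, q7, q8} → {q0, q1, q2, q3, q4, q5, q6, q7, q8}.
Read 'c': {q0, q1, q2, q3, q4, q5, q6, q7, q8} → {q0, q1, q2, q3, q4, q5, q6, q7, q8}.

{q0, q1, q2, q3, q4, q5, q6, q7, q8}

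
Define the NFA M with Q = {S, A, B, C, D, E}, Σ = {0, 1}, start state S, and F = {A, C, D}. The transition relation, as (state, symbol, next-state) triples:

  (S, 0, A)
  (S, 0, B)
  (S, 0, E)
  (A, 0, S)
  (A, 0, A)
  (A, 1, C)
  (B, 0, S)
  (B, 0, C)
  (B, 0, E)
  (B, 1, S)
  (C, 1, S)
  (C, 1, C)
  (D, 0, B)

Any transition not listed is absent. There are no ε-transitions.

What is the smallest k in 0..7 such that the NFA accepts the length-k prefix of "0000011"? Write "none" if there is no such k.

Start in {S}.
Read '0': S→{A, B, E}; now {A, B, E}.
None of the earlier sets intersect F, but {A, B, E} does.

1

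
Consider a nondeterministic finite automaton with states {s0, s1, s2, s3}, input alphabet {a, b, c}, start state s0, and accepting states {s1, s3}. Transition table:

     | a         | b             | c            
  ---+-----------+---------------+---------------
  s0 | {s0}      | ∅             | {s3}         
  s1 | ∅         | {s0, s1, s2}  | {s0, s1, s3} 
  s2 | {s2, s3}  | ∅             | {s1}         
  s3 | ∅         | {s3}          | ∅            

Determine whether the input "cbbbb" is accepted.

Yes

Start in {s0}.
Read 'c': {s0} → {s3}.
Read 'b': {s3} → {s3}.
Read 'b': {s3} → {s3}.
Read 'b': {s3} → {s3}.
Read 'b': {s3} → {s3}.
The final set {s3} contains the accepting state s3.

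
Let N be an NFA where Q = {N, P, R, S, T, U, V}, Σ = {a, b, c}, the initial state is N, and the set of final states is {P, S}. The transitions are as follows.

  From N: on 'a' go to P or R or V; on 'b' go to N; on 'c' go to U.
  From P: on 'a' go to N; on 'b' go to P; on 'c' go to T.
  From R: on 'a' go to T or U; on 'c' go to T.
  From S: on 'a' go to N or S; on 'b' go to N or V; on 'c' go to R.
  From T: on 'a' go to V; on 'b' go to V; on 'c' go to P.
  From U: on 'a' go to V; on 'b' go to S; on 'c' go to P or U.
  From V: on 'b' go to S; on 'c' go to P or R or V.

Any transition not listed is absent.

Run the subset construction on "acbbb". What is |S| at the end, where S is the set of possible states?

4

Start in {N}.
Read 'a': N→{P, R, V}; now {P, R, V}.
Read 'c': P→{T}, R→{T}, V→{P, R, V}; now {P, R, T, V}.
Read 'b': P→{P}, R→∅, T→{V}, V→{S}; now {P, S, V}.
Read 'b': P→{P}, S→{N, V}, V→{S}; now {N, P, S, V}.
Read 'b': N→{N}, P→{P}, S→{N, V}, V→{S}; now {N, P, S, V}.
That set has 4 states.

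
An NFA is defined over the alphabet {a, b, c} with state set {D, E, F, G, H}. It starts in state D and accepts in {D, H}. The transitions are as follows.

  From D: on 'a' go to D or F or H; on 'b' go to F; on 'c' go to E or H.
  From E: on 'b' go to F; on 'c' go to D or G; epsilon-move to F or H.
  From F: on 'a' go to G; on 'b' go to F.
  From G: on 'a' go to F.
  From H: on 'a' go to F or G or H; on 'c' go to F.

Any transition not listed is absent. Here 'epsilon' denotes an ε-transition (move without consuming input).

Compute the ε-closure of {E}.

Begin with {E}.
ε-move E → F; add F.
ε-move E → H; add H.

{E, F, H}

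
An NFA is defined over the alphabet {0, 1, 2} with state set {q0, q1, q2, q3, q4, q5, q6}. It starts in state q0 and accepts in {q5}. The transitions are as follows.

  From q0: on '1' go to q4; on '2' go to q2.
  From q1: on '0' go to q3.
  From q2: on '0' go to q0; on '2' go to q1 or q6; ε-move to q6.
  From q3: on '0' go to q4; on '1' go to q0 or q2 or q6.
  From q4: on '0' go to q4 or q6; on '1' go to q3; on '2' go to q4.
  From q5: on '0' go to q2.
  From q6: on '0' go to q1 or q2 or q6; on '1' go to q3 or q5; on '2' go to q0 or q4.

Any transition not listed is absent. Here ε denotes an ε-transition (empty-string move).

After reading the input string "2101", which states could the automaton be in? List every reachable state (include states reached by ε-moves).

Start in {q0}.
Read '2': q0→{q2}; union {q2}; ε-closure = {q2, q6}.
Read '1': q2→∅, q6→{q3, q5}; now {q3, q5}.
Read '0': q3→{q4}, q5→{q2}; union {q2, q4}; ε-closure = {q2, q4, q6}.
Read '1': q2→∅, q4→{q3}, q6→{q3, q5}; now {q3, q5}.

{q3, q5}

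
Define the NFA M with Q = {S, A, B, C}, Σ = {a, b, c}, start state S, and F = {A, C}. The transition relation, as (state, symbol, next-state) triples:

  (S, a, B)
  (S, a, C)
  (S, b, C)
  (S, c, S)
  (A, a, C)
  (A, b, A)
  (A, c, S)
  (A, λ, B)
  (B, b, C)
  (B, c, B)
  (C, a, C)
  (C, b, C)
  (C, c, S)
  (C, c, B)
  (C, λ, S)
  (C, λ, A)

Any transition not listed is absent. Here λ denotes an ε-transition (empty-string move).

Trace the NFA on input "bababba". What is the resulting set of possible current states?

{S, A, B, C}

Start in {S}.
Read 'b': S→{C}; union {C}; ε-closure = {S, A, B, C}.
Read 'a': S→{B, C}, A→{C}, B→∅, C→{C}; union {B, C}; ε-closure = {S, A, B, C}.
Read 'b': S→{C}, A→{A}, B→{C}, C→{C}; union {A, C}; ε-closure = {S, A, B, C}.
Read 'a': S→{B, C}, A→{C}, B→∅, C→{C}; union {B, C}; ε-closure = {S, A, B, C}.
Read 'b': S→{C}, A→{A}, B→{C}, C→{C}; union {A, C}; ε-closure = {S, A, B, C}.
Read 'b': S→{C}, A→{A}, B→{C}, C→{C}; union {A, C}; ε-closure = {S, A, B, C}.
Read 'a': S→{B, C}, A→{C}, B→∅, C→{C}; union {B, C}; ε-closure = {S, A, B, C}.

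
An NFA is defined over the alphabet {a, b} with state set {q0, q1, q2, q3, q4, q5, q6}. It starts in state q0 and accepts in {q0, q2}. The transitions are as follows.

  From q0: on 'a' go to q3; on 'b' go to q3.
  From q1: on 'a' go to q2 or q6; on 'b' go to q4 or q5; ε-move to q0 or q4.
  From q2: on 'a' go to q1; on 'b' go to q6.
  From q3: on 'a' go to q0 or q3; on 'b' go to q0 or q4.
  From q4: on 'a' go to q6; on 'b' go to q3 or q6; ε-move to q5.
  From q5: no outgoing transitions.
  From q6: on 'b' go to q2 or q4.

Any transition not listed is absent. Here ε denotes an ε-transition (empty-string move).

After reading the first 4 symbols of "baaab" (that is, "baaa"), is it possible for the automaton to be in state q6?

No

Start in {q0}.
Read 'b': q0→{q3}; now {q3}.
Read 'a': q3→{q0, q3}; now {q0, q3}.
Read 'a': q0→{q3}, q3→{q0, q3}; now {q0, q3}.
Read 'a': q0→{q3}, q3→{q0, q3}; now {q0, q3}.
State q6 is not in {q0, q3}.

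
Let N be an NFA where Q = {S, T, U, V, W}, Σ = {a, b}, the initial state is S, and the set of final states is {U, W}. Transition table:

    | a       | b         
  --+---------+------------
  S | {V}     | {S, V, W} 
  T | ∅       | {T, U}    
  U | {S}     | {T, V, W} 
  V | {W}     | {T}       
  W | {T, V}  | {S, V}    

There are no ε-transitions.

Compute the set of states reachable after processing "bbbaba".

{S, T, V, W}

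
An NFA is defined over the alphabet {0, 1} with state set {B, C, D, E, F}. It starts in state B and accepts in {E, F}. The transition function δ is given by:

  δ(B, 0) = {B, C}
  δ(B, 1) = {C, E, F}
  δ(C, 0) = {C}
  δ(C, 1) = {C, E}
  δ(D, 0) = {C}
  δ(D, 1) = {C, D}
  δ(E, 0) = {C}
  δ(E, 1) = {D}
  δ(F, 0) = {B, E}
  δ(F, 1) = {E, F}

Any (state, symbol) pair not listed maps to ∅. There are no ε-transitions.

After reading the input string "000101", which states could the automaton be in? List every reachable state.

{C, D, E, F}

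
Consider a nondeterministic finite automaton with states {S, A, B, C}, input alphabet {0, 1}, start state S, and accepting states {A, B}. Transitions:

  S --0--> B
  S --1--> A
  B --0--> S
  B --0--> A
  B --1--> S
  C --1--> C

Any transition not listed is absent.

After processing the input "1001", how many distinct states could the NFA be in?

0

Start in {S}.
Read '1': S→{A}; now {A}.
Read '0': A→∅; now ∅.
The set is empty and remains empty for the remaining 2 symbols.
That set has 0 states.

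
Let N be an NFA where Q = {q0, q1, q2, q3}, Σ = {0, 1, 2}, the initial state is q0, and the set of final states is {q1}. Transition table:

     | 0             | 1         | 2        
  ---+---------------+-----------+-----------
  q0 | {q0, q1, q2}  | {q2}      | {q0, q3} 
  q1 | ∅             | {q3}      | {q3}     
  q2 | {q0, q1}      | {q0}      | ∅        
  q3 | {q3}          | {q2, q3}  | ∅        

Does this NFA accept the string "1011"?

Start in {q0}.
Read '1': {q0} → {q2}.
Read '0': {q2} → {q0, q1}.
Read '1': {q0, q1} → {q2, q3}.
Read '1': {q2, q3} → {q0, q2, q3}.
The final set {q0, q2, q3} contains no accepting state.

No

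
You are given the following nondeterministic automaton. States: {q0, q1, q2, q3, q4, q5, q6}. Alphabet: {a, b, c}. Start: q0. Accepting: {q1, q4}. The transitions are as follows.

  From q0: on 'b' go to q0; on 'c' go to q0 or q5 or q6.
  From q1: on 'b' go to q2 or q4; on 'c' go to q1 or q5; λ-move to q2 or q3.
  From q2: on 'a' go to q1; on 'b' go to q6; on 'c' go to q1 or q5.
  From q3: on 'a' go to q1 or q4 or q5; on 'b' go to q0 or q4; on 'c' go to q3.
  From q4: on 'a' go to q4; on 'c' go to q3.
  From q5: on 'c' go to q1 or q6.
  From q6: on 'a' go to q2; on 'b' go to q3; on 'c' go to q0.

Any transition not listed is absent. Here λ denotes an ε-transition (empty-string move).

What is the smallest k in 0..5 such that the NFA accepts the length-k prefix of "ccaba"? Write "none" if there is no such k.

2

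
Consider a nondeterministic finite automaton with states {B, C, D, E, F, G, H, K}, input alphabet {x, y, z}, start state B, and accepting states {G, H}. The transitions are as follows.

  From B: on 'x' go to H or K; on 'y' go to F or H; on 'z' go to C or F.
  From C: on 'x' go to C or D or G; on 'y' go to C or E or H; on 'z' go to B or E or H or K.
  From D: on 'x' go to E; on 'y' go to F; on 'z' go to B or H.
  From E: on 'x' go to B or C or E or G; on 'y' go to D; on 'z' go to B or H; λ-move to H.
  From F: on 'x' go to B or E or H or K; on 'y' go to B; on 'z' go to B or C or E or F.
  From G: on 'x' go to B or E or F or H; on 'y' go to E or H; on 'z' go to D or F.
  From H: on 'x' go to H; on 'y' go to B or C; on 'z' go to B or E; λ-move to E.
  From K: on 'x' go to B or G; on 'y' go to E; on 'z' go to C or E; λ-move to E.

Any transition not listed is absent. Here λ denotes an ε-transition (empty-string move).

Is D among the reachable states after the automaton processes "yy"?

Yes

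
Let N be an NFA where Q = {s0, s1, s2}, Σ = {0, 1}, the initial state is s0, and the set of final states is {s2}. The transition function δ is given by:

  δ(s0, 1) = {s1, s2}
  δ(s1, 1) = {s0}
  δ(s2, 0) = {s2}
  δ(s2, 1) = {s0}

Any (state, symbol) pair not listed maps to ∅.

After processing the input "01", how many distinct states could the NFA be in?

0

Start in {s0}.
Read '0': {s0} → ∅.
The set is empty and remains empty for the remaining 1 symbol.
That set has 0 states.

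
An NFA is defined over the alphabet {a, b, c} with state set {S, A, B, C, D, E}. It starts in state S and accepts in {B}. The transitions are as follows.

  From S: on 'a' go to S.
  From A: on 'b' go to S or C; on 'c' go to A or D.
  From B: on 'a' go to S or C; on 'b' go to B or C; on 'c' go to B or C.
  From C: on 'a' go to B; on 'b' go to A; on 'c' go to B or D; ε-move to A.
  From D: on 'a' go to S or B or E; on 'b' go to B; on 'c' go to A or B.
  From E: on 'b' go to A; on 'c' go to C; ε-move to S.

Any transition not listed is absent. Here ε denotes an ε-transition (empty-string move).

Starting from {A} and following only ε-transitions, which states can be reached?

{A}

Begin with {A}.
No ε-moves leave this set, so the closure equals the set itself.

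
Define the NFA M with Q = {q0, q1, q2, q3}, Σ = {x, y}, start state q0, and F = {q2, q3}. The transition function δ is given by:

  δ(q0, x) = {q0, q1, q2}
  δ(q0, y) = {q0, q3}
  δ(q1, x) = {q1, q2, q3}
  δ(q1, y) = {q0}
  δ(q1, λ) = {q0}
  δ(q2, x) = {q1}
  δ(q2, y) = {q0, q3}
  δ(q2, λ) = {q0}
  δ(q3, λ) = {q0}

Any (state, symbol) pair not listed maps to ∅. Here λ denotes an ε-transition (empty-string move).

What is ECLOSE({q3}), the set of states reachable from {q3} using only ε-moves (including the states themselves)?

{q0, q3}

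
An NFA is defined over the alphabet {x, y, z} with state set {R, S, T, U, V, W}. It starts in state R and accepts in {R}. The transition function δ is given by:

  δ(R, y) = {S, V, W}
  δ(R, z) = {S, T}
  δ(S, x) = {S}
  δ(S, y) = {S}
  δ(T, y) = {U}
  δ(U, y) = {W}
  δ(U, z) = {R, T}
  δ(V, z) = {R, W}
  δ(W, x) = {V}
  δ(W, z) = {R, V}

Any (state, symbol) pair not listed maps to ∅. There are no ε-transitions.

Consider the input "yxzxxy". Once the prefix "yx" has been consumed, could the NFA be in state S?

Yes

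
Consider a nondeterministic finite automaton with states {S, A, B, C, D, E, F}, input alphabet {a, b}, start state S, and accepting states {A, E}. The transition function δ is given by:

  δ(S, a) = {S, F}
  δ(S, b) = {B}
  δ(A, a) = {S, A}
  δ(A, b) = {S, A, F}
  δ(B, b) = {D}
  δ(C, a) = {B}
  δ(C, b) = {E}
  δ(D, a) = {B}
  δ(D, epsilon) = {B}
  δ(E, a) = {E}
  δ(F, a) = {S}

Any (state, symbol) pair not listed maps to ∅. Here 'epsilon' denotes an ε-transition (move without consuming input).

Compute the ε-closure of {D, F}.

{B, D, F}

Begin with {D, F}.
ε-move D → B; add B.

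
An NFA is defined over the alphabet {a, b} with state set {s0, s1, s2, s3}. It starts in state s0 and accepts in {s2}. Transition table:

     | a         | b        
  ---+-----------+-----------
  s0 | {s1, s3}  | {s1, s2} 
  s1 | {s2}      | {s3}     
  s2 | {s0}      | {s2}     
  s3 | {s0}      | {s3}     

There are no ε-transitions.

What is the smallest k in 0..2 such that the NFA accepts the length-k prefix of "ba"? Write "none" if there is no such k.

1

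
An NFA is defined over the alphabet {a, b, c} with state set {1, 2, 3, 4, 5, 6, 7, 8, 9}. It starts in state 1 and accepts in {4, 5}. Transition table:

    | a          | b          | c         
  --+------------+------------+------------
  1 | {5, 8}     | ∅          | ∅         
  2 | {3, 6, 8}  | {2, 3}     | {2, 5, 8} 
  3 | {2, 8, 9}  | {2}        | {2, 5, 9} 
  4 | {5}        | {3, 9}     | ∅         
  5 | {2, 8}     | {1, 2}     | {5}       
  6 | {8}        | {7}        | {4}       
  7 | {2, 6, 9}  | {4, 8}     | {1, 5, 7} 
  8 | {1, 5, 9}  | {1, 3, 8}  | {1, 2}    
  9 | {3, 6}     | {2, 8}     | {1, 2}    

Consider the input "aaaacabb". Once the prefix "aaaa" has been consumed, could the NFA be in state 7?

Start in {1}.
Read 'a': {1} → {5, 8}.
Read 'a': {5, 8} → {1, 2, 5, 8, 9}.
Read 'a': {1, 2, 5, 8, 9} → {1, 2, 3, 5, 6, 8, 9}.
Read 'a': {1, 2, 3, 5, 6, 8, 9} → {1, 2, 3, 5, 6, 8, 9}.
State 7 is not in {1, 2, 3, 5, 6, 8, 9}.

No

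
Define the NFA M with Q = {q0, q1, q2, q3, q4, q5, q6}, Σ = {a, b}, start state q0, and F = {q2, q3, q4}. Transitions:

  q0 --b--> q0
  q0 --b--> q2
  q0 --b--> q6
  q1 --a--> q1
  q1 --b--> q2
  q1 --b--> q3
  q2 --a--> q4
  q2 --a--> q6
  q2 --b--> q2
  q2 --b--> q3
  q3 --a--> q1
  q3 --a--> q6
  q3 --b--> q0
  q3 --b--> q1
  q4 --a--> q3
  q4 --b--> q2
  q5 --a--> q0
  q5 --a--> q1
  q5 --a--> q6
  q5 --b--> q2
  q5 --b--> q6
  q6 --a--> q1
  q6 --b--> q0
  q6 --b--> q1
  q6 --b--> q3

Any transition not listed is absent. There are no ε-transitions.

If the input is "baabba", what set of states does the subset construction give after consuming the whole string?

Start in {q0}.
Read 'b': q0→{q0, q2, q6}; now {q0, q2, q6}.
Read 'a': q0→∅, q2→{q4, q6}, q6→{q1}; now {q1, q4, q6}.
Read 'a': q1→{q1}, q4→{q3}, q6→{q1}; now {q1, q3}.
Read 'b': q1→{q2, q3}, q3→{q0, q1}; now {q0, q1, q2, q3}.
Read 'b': q0→{q0, q2, q6}, q1→{q2, q3}, q2→{q2, q3}, q3→{q0, q1}; now {q0, q1, q2, q3, q6}.
Read 'a': q0→∅, q1→{q1}, q2→{q4, q6}, q3→{q1, q6}, q6→{q1}; now {q1, q4, q6}.

{q1, q4, q6}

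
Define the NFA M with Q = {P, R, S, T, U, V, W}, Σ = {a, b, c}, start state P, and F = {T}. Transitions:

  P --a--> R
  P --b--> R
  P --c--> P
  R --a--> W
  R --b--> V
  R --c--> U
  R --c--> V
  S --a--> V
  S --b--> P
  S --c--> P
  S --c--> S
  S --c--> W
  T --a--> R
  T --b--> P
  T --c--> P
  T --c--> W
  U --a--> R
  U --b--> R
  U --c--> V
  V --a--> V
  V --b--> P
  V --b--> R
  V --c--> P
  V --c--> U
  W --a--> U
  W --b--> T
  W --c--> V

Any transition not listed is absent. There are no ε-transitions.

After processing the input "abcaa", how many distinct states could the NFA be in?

Start in {P}.
Read 'a': P→{R}; now {R}.
Read 'b': R→{V}; now {V}.
Read 'c': V→{P, U}; now {P, U}.
Read 'a': P→{R}, U→{R}; now {R}.
Read 'a': R→{W}; now {W}.
That set has 1 state.

1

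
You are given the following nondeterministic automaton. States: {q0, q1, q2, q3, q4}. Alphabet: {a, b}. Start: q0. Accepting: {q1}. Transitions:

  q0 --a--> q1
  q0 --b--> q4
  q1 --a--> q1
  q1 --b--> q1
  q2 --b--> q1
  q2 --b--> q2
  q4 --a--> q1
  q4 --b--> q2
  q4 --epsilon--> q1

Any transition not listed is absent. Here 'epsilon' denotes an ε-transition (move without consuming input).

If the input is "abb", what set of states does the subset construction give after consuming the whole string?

Start in {q0}.
Read 'a': q0→{q1}; now {q1}.
Read 'b': q1→{q1}; now {q1}.
Read 'b': q1→{q1}; now {q1}.

{q1}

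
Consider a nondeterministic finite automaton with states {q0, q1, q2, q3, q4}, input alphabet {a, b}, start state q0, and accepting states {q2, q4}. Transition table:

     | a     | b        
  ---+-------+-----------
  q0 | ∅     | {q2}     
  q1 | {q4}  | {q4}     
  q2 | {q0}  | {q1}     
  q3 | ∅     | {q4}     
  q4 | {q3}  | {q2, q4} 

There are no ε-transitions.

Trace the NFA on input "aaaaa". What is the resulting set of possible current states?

Start in {q0}.
Read 'a': {q0} → ∅.
The set is empty and remains empty for the remaining 4 symbols.

∅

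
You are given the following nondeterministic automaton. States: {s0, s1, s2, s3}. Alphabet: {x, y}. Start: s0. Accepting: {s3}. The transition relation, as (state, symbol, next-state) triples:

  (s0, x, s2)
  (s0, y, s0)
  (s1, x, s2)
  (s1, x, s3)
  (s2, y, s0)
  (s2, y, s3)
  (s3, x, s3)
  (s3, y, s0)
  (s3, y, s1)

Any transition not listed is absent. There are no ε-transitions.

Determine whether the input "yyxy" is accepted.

Yes

Start in {s0}.
Read 'y': s0→{s0}; now {s0}.
Read 'y': s0→{s0}; now {s0}.
Read 'x': s0→{s2}; now {s2}.
Read 'y': s2→{s0, s3}; now {s0, s3}.
The final set {s0, s3} contains the accepting state s3.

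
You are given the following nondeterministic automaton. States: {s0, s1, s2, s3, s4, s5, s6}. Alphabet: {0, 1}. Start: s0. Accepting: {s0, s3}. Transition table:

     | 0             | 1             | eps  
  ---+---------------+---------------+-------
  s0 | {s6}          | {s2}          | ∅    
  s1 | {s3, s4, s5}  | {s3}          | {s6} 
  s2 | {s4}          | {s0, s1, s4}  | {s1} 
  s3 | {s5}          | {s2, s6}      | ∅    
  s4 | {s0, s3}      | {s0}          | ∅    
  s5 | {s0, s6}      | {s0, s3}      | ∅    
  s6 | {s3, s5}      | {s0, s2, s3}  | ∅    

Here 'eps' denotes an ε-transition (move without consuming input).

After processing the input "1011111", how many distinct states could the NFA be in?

6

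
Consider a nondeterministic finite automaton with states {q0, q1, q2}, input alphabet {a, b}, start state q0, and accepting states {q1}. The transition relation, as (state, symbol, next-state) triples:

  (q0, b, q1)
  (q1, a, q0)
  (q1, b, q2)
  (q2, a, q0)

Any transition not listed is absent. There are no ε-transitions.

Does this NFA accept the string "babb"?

Start in {q0}.
Read 'b': q0→{q1}; now {q1}.
Read 'a': q1→{q0}; now {q0}.
Read 'b': q0→{q1}; now {q1}.
Read 'b': q1→{q2}; now {q2}.
The final set {q2} contains no accepting state.

No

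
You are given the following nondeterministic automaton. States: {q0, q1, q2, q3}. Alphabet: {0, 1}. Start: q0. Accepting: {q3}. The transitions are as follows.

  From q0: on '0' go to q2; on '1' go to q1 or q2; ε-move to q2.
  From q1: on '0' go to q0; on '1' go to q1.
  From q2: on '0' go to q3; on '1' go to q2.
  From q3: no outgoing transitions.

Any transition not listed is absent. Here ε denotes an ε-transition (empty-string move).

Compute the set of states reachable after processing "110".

Start: ε-closure({q0}) = {q0, q2}.
Read '1': {q0, q2} → {q1, q2}.
Read '1': {q1, q2} → {q1, q2}.
Read '0': {q1, q2} → {q0, q2, q3}.

{q0, q2, q3}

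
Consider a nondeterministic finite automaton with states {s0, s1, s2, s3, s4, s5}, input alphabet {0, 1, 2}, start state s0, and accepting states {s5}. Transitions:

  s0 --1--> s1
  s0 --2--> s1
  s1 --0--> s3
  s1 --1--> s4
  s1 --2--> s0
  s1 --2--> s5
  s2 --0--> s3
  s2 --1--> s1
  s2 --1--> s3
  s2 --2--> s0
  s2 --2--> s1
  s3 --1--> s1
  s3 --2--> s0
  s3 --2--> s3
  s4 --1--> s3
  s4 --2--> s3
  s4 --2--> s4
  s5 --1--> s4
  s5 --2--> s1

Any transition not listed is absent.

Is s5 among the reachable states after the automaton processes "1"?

No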